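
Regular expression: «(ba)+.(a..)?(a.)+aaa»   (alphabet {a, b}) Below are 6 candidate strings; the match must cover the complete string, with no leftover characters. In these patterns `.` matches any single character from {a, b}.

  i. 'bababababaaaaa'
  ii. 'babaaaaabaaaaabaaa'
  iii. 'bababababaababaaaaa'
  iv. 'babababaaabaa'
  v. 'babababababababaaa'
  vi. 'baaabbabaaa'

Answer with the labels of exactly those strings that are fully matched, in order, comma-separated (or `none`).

i, ii, iii, v, vi

i → match
ii → match
iii → match
iv → no match — must end with 'aaa'
v → match
vi. 'baaabbabaaa' → match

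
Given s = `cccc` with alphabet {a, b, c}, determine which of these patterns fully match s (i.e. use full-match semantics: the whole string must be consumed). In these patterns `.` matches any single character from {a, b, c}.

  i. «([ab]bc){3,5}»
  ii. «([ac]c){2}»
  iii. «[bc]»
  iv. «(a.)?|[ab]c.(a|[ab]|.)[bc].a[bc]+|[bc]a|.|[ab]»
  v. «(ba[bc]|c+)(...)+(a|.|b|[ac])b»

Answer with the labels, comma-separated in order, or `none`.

i → no match — must end with `bc`
ii → match
iii → no match
iv → no match
v → no match — must end with `b`

ii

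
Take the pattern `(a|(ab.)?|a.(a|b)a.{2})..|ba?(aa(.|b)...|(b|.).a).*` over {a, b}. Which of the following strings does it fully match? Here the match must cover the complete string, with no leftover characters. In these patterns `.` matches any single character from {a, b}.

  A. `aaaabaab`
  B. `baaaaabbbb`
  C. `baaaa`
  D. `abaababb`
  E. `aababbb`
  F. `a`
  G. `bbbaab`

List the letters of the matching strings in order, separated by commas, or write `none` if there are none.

A → match
B → match
C → match
D → match
E → no match
F → no match
G → match

A, B, C, D, G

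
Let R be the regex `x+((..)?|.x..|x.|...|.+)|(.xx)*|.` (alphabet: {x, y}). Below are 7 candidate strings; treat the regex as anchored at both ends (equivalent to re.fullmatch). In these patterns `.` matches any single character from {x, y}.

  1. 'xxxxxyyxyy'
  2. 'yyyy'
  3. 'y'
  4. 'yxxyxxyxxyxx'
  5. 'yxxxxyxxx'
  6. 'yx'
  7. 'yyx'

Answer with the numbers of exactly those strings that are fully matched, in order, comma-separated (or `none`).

1, 3, 4

1 → match
2 → no match
3 → match
4 → match
5 → no match
6 → no match
7 → no match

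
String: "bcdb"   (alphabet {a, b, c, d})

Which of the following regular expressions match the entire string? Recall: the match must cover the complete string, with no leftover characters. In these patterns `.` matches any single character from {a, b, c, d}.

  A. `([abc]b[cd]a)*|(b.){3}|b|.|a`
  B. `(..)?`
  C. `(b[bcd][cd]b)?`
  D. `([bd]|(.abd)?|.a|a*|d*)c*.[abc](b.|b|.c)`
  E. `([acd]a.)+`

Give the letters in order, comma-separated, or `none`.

C

A → no match
B → no match
C → match
D → no match
E → no match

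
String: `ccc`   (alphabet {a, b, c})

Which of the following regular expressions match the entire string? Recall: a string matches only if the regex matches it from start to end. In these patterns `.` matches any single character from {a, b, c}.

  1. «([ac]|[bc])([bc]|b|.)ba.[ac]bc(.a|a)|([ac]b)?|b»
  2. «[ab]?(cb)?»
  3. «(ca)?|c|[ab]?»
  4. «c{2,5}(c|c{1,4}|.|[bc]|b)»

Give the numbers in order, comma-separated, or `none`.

1 → no match
2 → no match
3 → no match
4 → match

4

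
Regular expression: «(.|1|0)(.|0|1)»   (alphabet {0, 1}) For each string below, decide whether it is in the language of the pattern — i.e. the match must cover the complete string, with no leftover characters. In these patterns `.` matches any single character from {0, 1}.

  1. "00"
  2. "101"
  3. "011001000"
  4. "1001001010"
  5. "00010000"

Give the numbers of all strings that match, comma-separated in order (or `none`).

1. "00" → match
2. "101" → no match
3. "011001000" → no match
4. "1001001010" → no match
5. "00010000" → no match

1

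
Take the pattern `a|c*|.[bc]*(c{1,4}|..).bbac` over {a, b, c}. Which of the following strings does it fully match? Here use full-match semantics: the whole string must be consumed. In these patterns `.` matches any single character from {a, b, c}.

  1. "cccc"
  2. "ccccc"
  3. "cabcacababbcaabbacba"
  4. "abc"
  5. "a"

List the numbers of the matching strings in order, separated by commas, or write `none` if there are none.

1, 2, 5

1. "cccc" → match
2. "ccccc" → match
3 → no match
4. "abc" → no match
5. "a" → match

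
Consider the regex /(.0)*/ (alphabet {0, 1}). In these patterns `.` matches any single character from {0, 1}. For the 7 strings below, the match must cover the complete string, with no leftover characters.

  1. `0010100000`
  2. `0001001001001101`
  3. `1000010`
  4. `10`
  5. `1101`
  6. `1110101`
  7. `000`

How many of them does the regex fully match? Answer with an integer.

1 → match
2 → no match
3 → no match
4 → match
5 → no match
6 → no match
7 → no match
Total matched: 2

2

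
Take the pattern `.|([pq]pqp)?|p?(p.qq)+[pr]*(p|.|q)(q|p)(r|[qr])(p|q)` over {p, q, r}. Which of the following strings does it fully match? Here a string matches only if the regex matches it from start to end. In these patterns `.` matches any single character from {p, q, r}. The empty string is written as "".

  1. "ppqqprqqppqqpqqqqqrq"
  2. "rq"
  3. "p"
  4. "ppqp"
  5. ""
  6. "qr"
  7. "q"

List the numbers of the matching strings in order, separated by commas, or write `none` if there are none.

1 → match
2 → no match
3 → match
4 → match
5 → match
6 → no match
7 → match

1, 3, 4, 5, 7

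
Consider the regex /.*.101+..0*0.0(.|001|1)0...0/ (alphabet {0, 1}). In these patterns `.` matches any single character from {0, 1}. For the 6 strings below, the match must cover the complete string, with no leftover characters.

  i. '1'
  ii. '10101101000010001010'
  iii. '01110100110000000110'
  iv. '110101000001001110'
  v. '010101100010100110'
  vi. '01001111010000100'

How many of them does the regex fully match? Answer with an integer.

2

i → no match — must end with '0'
ii → match
iii → no match
iv → no match
v → match
vi → no match
Total matched: 2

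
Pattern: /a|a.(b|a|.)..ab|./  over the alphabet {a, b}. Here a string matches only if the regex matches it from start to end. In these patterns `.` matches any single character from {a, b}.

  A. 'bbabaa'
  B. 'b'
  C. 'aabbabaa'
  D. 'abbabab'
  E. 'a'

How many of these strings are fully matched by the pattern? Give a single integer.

A → no match
B → match
C → no match
D → match
E → match
Total matched: 3

3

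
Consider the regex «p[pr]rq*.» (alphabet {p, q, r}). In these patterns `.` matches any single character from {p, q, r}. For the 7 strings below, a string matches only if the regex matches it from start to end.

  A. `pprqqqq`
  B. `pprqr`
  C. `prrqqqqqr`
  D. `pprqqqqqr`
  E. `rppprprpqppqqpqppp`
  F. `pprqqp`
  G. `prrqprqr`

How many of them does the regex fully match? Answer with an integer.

5

A → match
B → match
C → match
D → match
E → no match — must start with `p`
F → match
G → no match
Total matched: 5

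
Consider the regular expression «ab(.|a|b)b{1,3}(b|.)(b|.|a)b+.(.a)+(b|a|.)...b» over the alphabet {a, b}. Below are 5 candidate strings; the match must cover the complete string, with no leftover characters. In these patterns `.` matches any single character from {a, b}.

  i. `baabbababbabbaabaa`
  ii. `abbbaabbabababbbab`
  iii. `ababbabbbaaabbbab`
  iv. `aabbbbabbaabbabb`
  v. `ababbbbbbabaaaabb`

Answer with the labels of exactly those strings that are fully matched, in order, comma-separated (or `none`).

ii, iii, v

i → no match — must start with `ab`
ii → match
iii → match
iv → no match — must start with `ab`
v → match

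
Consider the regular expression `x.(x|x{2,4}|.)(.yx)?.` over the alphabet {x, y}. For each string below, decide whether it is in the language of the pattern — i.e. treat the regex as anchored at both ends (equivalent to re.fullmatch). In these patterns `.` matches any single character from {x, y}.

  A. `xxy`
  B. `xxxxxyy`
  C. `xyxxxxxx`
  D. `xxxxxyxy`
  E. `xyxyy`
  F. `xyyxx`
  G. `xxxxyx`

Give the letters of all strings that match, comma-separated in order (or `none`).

A → no match
B → no match
C → no match
D → match
E → no match
F → no match
G → no match

D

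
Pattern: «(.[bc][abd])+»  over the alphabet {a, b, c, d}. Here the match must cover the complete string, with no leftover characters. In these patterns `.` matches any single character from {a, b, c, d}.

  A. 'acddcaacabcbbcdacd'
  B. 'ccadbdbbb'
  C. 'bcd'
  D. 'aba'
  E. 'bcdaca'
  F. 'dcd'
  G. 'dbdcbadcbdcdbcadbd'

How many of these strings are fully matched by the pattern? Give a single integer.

7

A → match
B. 'ccadbdbbb' → match
C. 'bcd' → match
D. 'aba' → match
E. 'bcdaca' → match
F. 'dcd' → match
G → match
Total matched: 7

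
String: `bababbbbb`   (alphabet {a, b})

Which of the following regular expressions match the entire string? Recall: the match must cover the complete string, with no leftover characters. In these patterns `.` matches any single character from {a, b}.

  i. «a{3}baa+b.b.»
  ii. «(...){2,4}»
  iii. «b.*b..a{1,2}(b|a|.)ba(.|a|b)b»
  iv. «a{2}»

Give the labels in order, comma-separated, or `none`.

ii

i → no match — must start with `a`
ii → match
iii → no match
iv → no match — must start with `a`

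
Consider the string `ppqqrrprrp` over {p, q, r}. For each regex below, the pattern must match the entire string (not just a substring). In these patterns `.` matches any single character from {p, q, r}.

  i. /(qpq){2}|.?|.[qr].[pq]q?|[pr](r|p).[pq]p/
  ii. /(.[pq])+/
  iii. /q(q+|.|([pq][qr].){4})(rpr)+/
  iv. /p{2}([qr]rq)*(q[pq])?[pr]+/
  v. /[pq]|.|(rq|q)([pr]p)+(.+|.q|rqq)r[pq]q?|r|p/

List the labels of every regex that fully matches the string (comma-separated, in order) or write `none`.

iv

i → no match
ii → no match
iii → no match — must start with `q`
iv → match
v → no match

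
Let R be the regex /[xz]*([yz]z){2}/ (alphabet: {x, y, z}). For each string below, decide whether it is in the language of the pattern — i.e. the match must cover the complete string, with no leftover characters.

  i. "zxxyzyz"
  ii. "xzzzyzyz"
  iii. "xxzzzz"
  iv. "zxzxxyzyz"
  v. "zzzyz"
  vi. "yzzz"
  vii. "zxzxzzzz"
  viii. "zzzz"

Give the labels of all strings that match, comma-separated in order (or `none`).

i → match
ii → match
iii → match
iv → match
v → match
vi → match
vii → match
viii → match

i, ii, iii, iv, v, vi, vii, viii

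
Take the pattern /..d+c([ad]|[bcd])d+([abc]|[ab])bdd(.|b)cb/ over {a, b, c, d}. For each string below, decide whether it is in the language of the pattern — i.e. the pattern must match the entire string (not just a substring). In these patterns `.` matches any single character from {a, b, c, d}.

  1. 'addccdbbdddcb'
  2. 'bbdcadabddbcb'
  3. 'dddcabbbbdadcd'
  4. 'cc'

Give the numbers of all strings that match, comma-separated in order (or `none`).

1 → match
2 → match
3 → no match — must end with 'cb'
4 → no match — must end with 'cb'

1, 2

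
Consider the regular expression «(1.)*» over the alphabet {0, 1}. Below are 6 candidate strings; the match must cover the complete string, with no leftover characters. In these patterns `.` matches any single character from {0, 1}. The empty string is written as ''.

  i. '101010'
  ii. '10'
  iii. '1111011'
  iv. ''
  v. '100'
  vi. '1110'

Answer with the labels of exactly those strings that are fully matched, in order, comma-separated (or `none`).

i, ii, iv, vi

i → match
ii → match
iii → no match
iv → match
v → no match
vi → match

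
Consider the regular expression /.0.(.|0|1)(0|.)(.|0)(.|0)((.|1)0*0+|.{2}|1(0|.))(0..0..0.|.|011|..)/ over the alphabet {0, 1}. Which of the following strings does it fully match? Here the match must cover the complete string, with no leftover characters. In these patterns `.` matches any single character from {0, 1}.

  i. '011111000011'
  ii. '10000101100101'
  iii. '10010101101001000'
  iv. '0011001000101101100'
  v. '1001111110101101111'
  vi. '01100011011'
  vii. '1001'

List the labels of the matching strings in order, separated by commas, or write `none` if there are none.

i → no match
ii → no match
iii → match
iv → no match
v → no match
vi → no match
vii → no match

iii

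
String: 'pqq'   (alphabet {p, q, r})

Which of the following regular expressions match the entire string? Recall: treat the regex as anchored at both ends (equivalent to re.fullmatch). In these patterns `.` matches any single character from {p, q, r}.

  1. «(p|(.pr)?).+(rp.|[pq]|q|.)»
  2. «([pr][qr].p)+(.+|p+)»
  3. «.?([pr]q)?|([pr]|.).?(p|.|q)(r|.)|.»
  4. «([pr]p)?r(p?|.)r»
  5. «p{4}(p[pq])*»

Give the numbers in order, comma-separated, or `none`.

1 → match
2 → no match
3 → match
4 → no match — must end with 'r'
5 → no match

1, 3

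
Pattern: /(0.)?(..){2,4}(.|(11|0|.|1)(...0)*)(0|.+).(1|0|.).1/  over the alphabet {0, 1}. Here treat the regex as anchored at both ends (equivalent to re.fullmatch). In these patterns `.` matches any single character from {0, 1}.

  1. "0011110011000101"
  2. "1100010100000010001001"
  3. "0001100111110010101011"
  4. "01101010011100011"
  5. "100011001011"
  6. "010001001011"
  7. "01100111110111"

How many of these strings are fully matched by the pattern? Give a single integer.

1 → match
2 → match
3 → match
4 → match
5. "100011001011" → match
6. "010001001011" → match
7 → match
Total matched: 7

7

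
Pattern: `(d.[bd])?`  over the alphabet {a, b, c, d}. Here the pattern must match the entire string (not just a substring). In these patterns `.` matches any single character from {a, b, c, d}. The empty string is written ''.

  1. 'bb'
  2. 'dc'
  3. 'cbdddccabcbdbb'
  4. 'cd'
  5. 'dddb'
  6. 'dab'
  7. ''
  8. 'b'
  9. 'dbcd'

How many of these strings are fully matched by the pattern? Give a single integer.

1 → no match
2 → no match
3 → no match
4 → no match
5 → no match
6 → match
7 → match
8 → no match
9 → no match
Total matched: 2

2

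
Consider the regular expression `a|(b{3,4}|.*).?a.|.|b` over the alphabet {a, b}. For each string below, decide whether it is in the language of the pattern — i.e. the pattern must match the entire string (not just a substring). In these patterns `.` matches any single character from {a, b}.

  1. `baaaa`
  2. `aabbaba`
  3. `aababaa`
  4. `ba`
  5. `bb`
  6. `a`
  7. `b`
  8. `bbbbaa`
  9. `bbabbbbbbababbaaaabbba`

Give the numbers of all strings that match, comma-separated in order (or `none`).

1, 3, 6, 7, 8

1 → match
2 → no match
3 → match
4 → no match
5 → no match
6 → match
7 → match
8 → match
9 → no match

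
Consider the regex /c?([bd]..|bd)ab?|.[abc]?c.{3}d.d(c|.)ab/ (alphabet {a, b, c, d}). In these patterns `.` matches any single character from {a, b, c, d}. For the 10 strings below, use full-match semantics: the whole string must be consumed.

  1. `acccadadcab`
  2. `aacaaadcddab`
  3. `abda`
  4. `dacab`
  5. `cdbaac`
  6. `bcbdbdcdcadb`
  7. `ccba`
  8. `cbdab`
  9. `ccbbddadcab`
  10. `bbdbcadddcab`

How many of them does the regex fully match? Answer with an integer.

1 → match
2 → match
3 → no match
4 → match
5 → no match
6 → no match
7 → no match
8 → match
9 → match
10 → no match
Total matched: 5

5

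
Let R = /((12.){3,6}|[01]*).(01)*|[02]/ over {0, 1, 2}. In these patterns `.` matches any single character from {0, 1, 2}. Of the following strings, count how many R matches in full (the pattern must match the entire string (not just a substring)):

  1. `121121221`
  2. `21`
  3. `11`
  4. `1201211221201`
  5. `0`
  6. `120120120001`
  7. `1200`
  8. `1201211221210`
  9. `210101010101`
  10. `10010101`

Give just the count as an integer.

6

1 → no match
2 → no match
3 → match
4 → match
5 → match
6 → match
7 → no match
8 → match
9 → no match
10 → match
Total matched: 6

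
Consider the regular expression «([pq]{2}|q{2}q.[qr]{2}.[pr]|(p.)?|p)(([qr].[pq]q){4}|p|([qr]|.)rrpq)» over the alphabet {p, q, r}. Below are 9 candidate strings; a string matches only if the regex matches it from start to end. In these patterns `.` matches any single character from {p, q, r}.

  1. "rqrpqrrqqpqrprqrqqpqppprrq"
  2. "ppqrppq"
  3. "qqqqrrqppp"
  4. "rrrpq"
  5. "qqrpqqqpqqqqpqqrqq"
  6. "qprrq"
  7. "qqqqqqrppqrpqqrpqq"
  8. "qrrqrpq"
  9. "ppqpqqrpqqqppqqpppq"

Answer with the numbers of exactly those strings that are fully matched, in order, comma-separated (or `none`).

4, 5, 7

1 → no match
2 → no match
3 → no match
4 → match
5 → match
6 → no match
7 → match
8 → no match
9 → no match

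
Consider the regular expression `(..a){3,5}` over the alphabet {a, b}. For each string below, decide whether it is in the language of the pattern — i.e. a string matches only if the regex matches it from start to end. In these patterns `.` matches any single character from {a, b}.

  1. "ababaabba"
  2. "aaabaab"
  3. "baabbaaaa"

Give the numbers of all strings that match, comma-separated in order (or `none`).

1, 3

1 → match
2 → no match — must end with "a"
3 → match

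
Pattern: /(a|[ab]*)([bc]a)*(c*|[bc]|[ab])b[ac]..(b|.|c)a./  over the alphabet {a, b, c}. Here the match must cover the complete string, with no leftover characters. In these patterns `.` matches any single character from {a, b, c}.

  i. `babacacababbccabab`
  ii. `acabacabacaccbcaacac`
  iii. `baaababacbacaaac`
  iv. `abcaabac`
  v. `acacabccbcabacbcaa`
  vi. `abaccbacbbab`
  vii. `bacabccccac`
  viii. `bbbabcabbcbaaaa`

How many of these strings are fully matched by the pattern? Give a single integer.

7

i → match
ii → match
iii → match
iv. `abcaabac` → match
v → no match
vi. `abaccbacbbab` → match
vii. `bacabccccac` → match
viii → match
Total matched: 7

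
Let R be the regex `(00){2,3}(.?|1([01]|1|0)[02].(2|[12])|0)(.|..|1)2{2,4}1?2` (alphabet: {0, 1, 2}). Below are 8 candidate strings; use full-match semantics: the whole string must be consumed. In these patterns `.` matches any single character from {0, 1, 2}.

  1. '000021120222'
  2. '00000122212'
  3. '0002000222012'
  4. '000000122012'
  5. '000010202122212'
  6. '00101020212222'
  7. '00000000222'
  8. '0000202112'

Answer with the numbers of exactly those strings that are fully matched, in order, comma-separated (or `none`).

1 → no match
2 → match
3 → no match
4 → no match
5 → match
6 → no match
7 → match
8 → no match

2, 5, 7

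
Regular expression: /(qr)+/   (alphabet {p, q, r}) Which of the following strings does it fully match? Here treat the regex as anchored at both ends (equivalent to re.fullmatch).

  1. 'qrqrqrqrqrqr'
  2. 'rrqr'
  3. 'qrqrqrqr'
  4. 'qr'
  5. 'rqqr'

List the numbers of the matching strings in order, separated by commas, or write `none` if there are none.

1 → match
2 → no match — must start with 'qr'
3 → match
4 → match
5 → no match — must start with 'qr'

1, 3, 4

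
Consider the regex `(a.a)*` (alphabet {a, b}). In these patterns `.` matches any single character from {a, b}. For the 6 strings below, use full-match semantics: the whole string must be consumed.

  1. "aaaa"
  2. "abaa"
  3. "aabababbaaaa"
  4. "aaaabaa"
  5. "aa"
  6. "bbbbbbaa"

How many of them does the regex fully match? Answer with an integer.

1 → no match
2 → no match
3 → no match
4 → no match
5 → no match
6 → no match
Total matched: 0

0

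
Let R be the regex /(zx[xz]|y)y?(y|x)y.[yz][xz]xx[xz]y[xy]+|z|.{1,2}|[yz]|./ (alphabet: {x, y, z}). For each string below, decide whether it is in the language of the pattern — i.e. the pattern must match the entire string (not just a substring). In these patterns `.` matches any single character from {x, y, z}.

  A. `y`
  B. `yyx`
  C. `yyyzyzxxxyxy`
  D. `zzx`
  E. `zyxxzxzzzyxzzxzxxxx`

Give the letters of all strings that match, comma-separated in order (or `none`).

A, C

A. `y` → match
B. `yyx` → no match
C. `yyyzyzxxxyxy` → match
D. `zzx` → no match
E → no match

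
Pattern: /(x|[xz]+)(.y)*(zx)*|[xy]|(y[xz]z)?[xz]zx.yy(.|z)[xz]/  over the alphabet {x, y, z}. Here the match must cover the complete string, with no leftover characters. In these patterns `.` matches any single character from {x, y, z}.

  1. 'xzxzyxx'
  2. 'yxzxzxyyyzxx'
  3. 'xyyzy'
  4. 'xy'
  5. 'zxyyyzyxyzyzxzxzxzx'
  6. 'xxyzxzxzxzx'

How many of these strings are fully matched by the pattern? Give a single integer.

1 → no match
2 → no match
3 → match
4 → no match
5 → match
6 → match
Total matched: 3

3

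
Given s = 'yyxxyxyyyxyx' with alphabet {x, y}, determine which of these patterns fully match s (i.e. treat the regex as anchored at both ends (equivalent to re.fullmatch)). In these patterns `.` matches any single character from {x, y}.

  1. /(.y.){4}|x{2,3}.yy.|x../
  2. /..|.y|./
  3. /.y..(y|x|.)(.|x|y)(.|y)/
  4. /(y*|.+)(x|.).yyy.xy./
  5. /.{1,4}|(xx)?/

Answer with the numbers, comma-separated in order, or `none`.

1 → match
2 → no match
3 → no match
4 → no match
5 → no match

1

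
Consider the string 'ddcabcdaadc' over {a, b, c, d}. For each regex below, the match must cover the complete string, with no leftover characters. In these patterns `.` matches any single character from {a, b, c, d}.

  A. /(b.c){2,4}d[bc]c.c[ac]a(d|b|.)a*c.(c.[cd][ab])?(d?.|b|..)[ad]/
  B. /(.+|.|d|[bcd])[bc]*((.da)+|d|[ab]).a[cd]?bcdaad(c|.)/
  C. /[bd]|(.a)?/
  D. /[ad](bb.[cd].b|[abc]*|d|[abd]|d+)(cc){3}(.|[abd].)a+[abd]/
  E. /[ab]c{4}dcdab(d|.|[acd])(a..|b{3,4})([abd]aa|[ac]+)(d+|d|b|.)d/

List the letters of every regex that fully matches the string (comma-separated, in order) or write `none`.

A → no match — must start with 'b'
B → match
C → no match
D → no match
E → no match — must end with 'd'

B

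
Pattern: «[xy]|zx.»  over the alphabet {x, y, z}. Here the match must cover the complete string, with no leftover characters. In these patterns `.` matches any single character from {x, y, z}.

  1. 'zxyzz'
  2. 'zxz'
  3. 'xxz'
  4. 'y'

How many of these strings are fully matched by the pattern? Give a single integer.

2

1 → no match
2 → match
3 → no match
4 → match
Total matched: 2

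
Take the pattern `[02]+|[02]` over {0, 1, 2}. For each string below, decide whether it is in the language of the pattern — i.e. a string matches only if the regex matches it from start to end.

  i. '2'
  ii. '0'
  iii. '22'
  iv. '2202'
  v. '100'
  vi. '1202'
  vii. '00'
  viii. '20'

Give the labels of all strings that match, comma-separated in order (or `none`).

i → match
ii → match
iii → match
iv → match
v → no match
vi → no match
vii → match
viii → match

i, ii, iii, iv, vii, viii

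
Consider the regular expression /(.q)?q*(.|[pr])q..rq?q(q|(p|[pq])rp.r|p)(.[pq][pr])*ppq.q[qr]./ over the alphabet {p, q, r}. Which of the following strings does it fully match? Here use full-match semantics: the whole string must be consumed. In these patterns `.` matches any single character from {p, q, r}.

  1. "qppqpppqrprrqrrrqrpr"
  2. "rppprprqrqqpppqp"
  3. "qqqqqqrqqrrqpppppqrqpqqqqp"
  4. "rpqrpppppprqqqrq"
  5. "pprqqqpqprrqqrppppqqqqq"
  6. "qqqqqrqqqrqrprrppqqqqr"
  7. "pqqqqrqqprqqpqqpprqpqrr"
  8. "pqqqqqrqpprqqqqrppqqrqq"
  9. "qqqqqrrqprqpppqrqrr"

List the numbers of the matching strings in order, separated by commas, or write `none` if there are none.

1 → no match
2 → no match
3 → no match
4 → no match
5 → no match
6 → no match
7 → no match
8 → no match
9 → match

9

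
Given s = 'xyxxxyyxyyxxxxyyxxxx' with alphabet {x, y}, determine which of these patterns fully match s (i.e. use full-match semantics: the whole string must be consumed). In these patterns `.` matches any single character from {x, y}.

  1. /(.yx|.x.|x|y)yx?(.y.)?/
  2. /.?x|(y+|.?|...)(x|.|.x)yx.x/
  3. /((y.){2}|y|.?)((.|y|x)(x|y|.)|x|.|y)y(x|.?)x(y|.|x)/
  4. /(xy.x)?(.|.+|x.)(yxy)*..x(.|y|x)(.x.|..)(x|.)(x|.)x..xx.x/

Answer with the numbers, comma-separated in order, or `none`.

1 → no match
2 → no match
3 → no match
4 → match

4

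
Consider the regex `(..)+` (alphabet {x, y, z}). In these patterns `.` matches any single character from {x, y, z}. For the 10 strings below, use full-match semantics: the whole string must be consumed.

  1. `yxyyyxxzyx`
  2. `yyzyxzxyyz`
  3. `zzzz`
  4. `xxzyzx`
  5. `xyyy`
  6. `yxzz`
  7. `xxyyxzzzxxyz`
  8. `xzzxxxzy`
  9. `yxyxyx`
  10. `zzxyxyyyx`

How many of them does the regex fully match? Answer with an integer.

9

1. `yxyyyxxzyx` → match
2. `yyzyxzxyyz` → match
3. `zzzz` → match
4. `xxzyzx` → match
5. `xyyy` → match
6. `yxzz` → match
7. `xxyyxzzzxxyz` → match
8. `xzzxxxzy` → match
9. `yxyxyx` → match
10. `zzxyxyyyx` → no match
Total matched: 9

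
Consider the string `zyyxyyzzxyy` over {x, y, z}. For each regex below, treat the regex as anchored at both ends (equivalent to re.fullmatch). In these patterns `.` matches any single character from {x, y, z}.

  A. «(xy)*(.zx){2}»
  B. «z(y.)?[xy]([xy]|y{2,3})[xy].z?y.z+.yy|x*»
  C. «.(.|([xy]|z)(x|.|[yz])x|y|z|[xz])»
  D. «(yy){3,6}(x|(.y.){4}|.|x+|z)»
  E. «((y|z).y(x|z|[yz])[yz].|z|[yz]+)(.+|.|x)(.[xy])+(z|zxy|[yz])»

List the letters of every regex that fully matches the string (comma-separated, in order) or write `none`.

A → no match — must end with `zx`
B → match
C → no match
D → no match — must start with `yy`
E → match

B, E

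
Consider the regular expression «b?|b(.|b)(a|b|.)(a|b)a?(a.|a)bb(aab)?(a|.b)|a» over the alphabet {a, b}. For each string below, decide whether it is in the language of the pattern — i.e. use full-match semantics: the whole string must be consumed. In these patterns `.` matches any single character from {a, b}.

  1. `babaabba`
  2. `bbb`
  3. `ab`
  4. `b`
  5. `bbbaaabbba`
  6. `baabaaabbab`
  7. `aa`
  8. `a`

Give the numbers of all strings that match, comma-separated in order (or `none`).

1. `babaabba` → match
2. `bbb` → no match
3. `ab` → no match
4. `b` → match
5. `bbbaaabbba` → match
6. `baabaaabbab` → match
7. `aa` → no match
8. `a` → match

1, 4, 5, 6, 8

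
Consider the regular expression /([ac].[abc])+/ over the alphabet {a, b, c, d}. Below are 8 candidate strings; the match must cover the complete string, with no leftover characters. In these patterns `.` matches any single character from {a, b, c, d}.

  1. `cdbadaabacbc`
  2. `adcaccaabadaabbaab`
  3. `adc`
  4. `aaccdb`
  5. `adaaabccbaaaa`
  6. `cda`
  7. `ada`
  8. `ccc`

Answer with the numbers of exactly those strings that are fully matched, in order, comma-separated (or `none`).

1, 2, 3, 4, 6, 7, 8

1. `cdbadaabacbc` → match
2 → match
3. `adc` → match
4. `aaccdb` → match
5 → no match
6. `cda` → match
7. `ada` → match
8. `ccc` → match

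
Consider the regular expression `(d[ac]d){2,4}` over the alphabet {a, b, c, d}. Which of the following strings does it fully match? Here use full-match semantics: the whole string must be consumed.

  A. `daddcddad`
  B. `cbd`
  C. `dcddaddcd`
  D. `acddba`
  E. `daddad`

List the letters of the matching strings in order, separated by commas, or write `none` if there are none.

A, C, E

A → match
B → no match — must start with `d`
C → match
D → no match — must start with `d`
E → match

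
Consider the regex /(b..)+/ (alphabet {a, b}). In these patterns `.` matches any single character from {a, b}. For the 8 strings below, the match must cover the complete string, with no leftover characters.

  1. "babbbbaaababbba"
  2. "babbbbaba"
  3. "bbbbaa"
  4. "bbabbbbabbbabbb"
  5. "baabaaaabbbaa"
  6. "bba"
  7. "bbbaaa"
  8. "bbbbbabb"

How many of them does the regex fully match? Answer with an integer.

1 → no match
2. "babbbbaba" → no match
3. "bbbbaa" → match
4 → match
5 → no match
6. "bba" → match
7. "bbbaaa" → no match
8. "bbbbbabb" → no match
Total matched: 3

3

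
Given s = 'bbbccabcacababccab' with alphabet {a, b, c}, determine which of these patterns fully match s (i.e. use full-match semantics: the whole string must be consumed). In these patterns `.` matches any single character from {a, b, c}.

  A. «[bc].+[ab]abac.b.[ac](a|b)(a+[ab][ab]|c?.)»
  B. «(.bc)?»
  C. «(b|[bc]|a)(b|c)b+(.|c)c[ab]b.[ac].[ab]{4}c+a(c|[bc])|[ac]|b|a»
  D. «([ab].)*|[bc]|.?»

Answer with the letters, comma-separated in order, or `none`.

A → no match
B → no match
C → match
D → no match

C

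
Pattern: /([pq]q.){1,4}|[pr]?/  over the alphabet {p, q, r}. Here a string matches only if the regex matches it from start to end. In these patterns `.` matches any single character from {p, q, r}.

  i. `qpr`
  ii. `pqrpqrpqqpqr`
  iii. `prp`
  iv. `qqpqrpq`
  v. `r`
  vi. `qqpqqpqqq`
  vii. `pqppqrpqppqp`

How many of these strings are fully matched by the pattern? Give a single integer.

4

i → no match
ii → match
iii → no match
iv → no match
v → match
vi → match
vii → match
Total matched: 4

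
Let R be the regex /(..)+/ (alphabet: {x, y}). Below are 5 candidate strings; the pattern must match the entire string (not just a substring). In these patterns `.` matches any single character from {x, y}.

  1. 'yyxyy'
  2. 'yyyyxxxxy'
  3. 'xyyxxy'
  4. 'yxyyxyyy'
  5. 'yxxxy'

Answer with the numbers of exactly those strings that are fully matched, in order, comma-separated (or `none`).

1 → no match
2 → no match
3 → match
4 → match
5 → no match

3, 4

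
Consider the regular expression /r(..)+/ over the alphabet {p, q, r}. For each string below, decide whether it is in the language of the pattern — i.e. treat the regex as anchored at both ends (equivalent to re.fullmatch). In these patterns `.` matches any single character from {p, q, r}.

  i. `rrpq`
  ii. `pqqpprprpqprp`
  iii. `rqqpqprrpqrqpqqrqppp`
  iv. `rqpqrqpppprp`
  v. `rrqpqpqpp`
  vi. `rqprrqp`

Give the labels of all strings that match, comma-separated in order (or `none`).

v, vi

i → no match
ii → no match — must start with `r`
iii → no match
iv → no match
v → match
vi → match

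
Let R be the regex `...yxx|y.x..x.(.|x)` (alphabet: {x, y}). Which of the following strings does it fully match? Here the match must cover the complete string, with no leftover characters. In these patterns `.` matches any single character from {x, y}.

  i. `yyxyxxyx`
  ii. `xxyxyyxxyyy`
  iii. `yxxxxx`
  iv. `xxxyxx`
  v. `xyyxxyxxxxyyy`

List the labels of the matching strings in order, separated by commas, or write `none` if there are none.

i, iv

i → match
ii → no match
iii → no match
iv → match
v → no match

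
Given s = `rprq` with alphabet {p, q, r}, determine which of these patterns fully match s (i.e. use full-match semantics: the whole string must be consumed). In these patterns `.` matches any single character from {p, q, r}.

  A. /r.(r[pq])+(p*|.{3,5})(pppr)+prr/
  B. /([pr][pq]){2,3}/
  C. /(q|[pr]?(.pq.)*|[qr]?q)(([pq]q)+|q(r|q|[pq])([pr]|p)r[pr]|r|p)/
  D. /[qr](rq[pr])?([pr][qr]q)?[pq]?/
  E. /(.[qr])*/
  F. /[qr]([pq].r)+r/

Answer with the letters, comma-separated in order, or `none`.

A → no match — must end with `ppprprr`
B → match
C → no match
D → match
E → no match
F → no match — must end with `rr`

B, D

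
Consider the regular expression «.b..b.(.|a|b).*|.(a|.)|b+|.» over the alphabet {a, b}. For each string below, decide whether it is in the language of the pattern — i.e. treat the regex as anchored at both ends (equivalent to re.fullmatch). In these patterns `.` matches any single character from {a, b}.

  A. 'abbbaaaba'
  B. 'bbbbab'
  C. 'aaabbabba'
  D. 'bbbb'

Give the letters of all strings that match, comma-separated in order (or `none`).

A → no match
B → no match
C → no match
D → match

D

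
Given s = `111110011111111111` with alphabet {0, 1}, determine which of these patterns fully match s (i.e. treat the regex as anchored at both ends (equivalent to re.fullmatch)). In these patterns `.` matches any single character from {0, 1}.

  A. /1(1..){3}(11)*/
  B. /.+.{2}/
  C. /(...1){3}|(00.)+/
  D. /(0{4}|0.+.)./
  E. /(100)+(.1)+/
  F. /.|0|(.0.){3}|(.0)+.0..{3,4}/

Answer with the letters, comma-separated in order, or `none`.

A, B

A → match
B → match
C → no match
D → no match — must start with `0`
E → no match — must start with `100`
F → no match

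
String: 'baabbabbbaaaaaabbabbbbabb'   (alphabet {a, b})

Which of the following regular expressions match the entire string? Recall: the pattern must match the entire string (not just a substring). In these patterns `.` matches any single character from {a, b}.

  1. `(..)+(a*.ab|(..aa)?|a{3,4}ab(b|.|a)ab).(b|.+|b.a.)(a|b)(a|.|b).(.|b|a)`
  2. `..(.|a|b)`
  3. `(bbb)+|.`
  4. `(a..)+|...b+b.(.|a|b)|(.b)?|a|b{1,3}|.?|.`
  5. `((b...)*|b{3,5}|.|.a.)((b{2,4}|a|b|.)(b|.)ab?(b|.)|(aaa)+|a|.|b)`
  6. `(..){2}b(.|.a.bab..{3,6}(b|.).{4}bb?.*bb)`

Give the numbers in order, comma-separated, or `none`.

1

1 → match
2 → no match
3 → no match
4 → no match
5 → no match
6 → no match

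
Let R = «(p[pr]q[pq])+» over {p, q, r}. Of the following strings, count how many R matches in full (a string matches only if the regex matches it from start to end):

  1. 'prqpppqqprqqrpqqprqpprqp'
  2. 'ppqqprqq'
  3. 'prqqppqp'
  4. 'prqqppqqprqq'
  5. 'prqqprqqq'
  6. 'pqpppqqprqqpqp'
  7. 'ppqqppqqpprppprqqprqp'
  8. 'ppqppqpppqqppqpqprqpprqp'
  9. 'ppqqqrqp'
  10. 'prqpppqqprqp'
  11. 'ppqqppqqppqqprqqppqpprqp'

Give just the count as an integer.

5

1 → no match
2. 'ppqqprqq' → match
3. 'prqqppqp' → match
4. 'prqqppqqprqq' → match
5. 'prqqprqqq' → no match
6 → no match
7 → no match
8 → no match
9. 'ppqqqrqp' → no match
10. 'prqpppqqprqp' → match
11 → match
Total matched: 5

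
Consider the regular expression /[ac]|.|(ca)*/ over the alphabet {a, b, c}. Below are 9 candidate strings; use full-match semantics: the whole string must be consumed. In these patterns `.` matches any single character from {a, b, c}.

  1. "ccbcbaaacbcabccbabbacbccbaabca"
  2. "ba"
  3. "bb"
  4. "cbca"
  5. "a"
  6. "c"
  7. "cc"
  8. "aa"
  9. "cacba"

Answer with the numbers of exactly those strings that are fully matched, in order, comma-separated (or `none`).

1 → no match
2. "ba" → no match
3. "bb" → no match
4. "cbca" → no match
5. "a" → match
6. "c" → match
7. "cc" → no match
8. "aa" → no match
9. "cacba" → no match

5, 6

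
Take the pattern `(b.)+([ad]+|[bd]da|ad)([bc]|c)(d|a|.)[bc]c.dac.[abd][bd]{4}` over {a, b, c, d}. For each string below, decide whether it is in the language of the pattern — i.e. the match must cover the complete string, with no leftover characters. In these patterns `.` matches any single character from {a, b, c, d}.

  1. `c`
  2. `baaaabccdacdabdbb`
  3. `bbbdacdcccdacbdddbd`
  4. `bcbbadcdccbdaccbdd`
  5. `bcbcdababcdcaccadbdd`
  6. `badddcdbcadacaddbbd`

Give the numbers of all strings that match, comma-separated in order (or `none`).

1. `c` → no match — must start with `b`
2 → no match
3 → match
4 → no match
5 → no match
6 → match

3, 6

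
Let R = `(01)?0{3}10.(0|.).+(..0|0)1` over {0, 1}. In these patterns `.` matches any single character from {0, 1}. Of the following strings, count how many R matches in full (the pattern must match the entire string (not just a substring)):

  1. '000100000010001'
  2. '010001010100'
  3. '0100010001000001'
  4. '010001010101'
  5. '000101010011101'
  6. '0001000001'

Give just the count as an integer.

5

1 → match
2 → no match — must end with '01'
3 → match
4 → match
5 → match
6 → match
Total matched: 5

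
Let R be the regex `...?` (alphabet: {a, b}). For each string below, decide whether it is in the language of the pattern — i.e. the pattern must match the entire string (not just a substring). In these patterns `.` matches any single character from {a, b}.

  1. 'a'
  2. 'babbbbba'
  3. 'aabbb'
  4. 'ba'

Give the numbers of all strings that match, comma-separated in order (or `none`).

4

1 → no match
2 → no match
3 → no match
4 → match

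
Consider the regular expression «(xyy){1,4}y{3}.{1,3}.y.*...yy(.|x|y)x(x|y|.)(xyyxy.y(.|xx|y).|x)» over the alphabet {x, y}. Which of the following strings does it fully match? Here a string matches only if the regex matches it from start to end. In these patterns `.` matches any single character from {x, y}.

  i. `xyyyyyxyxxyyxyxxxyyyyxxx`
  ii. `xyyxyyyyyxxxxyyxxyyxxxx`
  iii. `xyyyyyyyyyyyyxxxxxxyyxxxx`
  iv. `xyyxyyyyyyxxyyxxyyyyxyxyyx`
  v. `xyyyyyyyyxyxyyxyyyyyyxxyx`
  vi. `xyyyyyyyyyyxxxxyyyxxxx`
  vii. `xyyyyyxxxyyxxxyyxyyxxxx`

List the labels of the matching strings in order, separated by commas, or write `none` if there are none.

i → match
ii → match
iii → match
iv → no match
v → match
vi → match
vii → match

i, ii, iii, v, vi, vii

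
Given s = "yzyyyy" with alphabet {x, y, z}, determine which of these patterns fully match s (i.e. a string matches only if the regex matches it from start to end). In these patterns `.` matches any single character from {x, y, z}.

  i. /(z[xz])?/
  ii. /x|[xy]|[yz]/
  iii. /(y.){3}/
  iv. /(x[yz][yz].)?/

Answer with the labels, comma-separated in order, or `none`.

iii

i → no match
ii → no match
iii → match
iv → no match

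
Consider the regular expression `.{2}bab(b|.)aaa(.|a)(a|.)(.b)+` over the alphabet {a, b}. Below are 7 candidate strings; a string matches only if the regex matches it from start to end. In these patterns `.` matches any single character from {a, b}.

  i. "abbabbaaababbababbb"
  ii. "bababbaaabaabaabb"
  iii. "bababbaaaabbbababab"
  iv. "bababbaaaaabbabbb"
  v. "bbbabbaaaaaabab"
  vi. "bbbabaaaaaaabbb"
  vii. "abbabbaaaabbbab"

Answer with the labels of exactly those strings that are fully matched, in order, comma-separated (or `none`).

i, iii, iv, v, vi, vii

i → match
ii → no match
iii → match
iv → match
v → match
vi → match
vii → match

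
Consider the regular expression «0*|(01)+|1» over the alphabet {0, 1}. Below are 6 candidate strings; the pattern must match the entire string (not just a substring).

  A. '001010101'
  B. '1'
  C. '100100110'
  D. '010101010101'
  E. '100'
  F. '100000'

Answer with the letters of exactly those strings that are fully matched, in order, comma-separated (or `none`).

A → no match
B → match
C → no match
D → match
E → no match
F → no match

B, D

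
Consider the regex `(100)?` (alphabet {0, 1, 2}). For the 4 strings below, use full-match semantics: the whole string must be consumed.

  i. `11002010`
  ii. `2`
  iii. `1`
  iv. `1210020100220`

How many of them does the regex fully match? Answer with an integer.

i → no match
ii → no match
iii → no match
iv → no match
Total matched: 0

0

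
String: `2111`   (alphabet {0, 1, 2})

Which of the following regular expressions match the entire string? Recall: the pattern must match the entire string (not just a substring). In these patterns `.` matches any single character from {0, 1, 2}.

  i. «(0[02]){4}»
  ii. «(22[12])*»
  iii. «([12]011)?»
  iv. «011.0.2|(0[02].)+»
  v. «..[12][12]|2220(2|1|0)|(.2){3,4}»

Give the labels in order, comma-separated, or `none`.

i → no match — must start with `0`
ii → no match
iii → no match
iv → no match
v → match

v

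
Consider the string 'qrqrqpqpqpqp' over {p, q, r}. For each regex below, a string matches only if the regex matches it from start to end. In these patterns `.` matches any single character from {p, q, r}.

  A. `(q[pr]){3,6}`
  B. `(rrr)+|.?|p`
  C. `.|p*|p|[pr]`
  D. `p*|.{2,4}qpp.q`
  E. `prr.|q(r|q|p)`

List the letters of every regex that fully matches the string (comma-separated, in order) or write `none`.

A → match
B → no match
C → no match
D → no match
E → no match

A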